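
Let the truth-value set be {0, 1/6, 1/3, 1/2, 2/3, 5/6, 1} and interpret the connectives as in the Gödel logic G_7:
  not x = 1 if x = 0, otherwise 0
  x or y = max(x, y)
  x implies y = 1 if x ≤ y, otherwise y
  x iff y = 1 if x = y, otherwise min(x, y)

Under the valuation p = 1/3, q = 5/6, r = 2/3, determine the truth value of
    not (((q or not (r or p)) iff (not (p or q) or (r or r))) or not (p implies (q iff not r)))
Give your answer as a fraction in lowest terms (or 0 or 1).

r or p = 2/3 or 1/3 = 2/3
not (r or p) = not 2/3 = 0
q or not (r or p) = 5/6 or 0 = 5/6
p or q = 1/3 or 5/6 = 5/6
not (p or q) = not 5/6 = 0
r or r = 2/3 or 2/3 = 2/3
not (p or q) or (r or r) = 0 or 2/3 = 2/3
(q or not (r or p)) iff (not (p or q) or (r or r)) = 5/6 iff 2/3 = 2/3
not r = not 2/3 = 0
q iff not r = 5/6 iff 0 = 0
p implies (q iff not r) = 1/3 implies 0 = 0
not (p implies (q iff not r)) = not 0 = 1
((q or not (r or p)) iff (not (p or q) or (r or r))) or not (p implies (q iff not r)) = 2/3 or 1 = 1
not (((q or not (r or p)) iff (not (p or q) or (r or r))) or not (p implies (q iff not r))) = not 1 = 0

0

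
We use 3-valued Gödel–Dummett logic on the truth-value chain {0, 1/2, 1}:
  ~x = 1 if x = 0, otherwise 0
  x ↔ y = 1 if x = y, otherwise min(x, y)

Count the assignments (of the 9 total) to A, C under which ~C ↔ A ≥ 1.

3

A = 0, C = 0 ↦ 0  <
A = 0, C = 1/2 ↦ 1  ≥
A = 0, C = 1 ↦ 1  ≥
A = 1/2, C = 0 ↦ 1/2  <
A = 1/2, C = 1/2 ↦ 0  <
A = 1/2, C = 1 ↦ 0  <
A = 1, C = 0 ↦ 1  ≥
A = 1, C = 1/2 ↦ 0  <
A = 1, C = 1 ↦ 0  <
So 3 of the 9 assignments meet the threshold.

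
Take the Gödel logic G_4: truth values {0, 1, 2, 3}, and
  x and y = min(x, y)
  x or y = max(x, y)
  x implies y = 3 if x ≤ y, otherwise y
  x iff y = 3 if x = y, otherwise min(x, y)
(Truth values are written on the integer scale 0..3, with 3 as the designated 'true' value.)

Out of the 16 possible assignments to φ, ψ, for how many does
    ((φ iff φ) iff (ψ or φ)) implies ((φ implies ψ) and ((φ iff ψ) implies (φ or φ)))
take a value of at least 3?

10

φ = 0, ψ = 0 ↦ 3  ≥
φ = 0, ψ = 1 ↦ 3  ≥
φ = 0, ψ = 2 ↦ 3  ≥
φ = 0, ψ = 3 ↦ 3  ≥
φ = 1, ψ = 0 ↦ 0  <
φ = 1, ψ = 1 ↦ 3  ≥
φ = 1, ψ = 2 ↦ 3  ≥
φ = 1, ψ = 3 ↦ 3  ≥
φ = 2, ψ = 0 ↦ 0  <
φ = 2, ψ = 1 ↦ 1  <
φ = 2, ψ = 2 ↦ 3  ≥
φ = 2, ψ = 3 ↦ 3  ≥
φ = 3, ψ = 0 ↦ 0  <
φ = 3, ψ = 1 ↦ 1  <
φ = 3, ψ = 2 ↦ 2  <
φ = 3, ψ = 3 ↦ 3  ≥
So 10 of the 16 assignments meet the threshold.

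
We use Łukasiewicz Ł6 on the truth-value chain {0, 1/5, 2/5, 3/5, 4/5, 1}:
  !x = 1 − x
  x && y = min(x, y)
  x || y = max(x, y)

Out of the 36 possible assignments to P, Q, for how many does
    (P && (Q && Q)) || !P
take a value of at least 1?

7

value 1: 7 assignments (counts)
value 4/5: 9 assignments
value 3/5: 11 assignments
value 2/5: 5 assignments
value 1/5: 3 assignments
value 0: 1 assignment
So 7 of the 36 assignments meet the threshold.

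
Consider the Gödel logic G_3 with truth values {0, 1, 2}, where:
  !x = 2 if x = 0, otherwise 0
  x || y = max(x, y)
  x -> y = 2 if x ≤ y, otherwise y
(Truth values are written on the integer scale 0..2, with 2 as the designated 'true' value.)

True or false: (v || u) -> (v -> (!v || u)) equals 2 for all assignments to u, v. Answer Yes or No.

Counterexample: take u = 0, v = 1.
v || u = 1 || 0 = 1
!v = !1 = 0
!v || u = 0 || 0 = 0
v -> (!v || u) = 1 -> 0 = 0
(v || u) -> (v -> (!v || u)) = 1 -> 0 = 0
This gives 0 ≠ 2.

No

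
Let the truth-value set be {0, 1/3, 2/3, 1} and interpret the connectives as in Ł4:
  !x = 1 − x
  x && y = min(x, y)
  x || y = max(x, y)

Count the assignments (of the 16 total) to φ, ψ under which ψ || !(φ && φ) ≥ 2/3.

12

φ = 0, ψ = 0 ↦ 1  ≥
φ = 0, ψ = 1/3 ↦ 1  ≥
φ = 0, ψ = 2/3 ↦ 1  ≥
φ = 0, ψ = 1 ↦ 1  ≥
φ = 1/3, ψ = 0 ↦ 2/3  ≥
φ = 1/3, ψ = 1/3 ↦ 2/3  ≥
φ = 1/3, ψ = 2/3 ↦ 2/3  ≥
φ = 1/3, ψ = 1 ↦ 1  ≥
φ = 2/3, ψ = 0 ↦ 1/3  <
φ = 2/3, ψ = 1/3 ↦ 1/3  <
φ = 2/3, ψ = 2/3 ↦ 2/3  ≥
φ = 2/3, ψ = 1 ↦ 1  ≥
φ = 1, ψ = 0 ↦ 0  <
φ = 1, ψ = 1/3 ↦ 1/3  <
φ = 1, ψ = 2/3 ↦ 2/3  ≥
φ = 1, ψ = 1 ↦ 1  ≥
So 12 of the 16 assignments meet the threshold.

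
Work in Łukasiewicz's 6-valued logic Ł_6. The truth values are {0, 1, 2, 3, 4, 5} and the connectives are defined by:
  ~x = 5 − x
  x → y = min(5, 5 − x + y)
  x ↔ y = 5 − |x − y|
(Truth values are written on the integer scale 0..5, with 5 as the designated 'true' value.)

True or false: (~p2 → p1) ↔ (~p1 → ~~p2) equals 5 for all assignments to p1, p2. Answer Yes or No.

At p1 = 3, p2 = 1, for instance:
~p2 = ~1 = 4
~p2 → p1 = 4 → 3 = 4
~p1 = ~3 = 2
~~p2 = ~4 = 1
~p1 → ~~p2 = 2 → 1 = 4
(~p2 → p1) ↔ (~p1 → ~~p2) = 4 ↔ 4 = 5
and checking the remaining 35 assignments likewise gives ≥ 5 in every case.

Yes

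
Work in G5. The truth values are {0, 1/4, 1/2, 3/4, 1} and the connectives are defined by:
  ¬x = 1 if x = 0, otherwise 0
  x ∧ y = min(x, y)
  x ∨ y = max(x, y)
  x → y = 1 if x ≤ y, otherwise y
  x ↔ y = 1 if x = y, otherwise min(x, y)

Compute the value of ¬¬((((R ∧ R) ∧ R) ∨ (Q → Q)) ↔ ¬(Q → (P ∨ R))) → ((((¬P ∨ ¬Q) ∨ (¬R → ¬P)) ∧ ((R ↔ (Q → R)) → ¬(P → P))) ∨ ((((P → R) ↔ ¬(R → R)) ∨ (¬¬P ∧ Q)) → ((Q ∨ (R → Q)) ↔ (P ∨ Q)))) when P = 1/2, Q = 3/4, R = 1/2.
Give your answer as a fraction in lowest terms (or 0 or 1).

R ∧ R = 1/2 ∧ 1/2 = 1/2
(R ∧ R) ∧ R = 1/2 ∧ 1/2 = 1/2
Q → Q = 3/4 → 3/4 = 1
((R ∧ R) ∧ R) ∨ (Q → Q) = 1/2 ∨ 1 = 1
P ∨ R = 1/2 ∨ 1/2 = 1/2
Q → (P ∨ R) = 3/4 → 1/2 = 1/2
¬(Q → (P ∨ R)) = ¬1/2 = 0
(((R ∧ R) ∧ R) ∨ (Q → Q)) ↔ ¬(Q → (P ∨ R)) = 1 ↔ 0 = 0
¬((((R ∧ R) ∧ R) ∨ (Q → Q)) ↔ ¬(Q → (P ∨ R))) = ¬0 = 1
¬¬((((R ∧ R) ∧ R) ∨ (Q → Q)) ↔ ¬(Q → (P ∨ R))) = ¬1 = 0
¬P = ¬1/2 = 0
¬Q = ¬3/4 = 0
¬P ∨ ¬Q = 0 ∨ 0 = 0
¬R = ¬1/2 = 0
¬P = ¬1/2 = 0
¬R → ¬P = 0 → 0 = 1
(¬P ∨ ¬Q) ∨ (¬R → ¬P) = 0 ∨ 1 = 1
Q → R = 3/4 → 1/2 = 1/2
R ↔ (Q → R) = 1/2 ↔ 1/2 = 1
P → P = 1/2 → 1/2 = 1
¬(P → P) = ¬1 = 0
(R ↔ (Q → R)) → ¬(P → P) = 1 → 0 = 0
((¬P ∨ ¬Q) ∨ (¬R → ¬P)) ∧ ((R ↔ (Q → R)) → ¬(P → P)) = 1 ∧ 0 = 0
P → R = 1/2 → 1/2 = 1
R → R = 1/2 → 1/2 = 1
¬(R → R) = ¬1 = 0
(P → R) ↔ ¬(R → R) = 1 ↔ 0 = 0
¬P = ¬1/2 = 0
¬¬P = ¬0 = 1
¬¬P ∧ Q = 1 ∧ 3/4 = 3/4
((P → R) ↔ ¬(R → R)) ∨ (¬¬P ∧ Q) = 0 ∨ 3/4 = 3/4
R → Q = 1/2 → 3/4 = 1
Q ∨ (R → Q) = 3/4 ∨ 1 = 1
P ∨ Q = 1/2 ∨ 3/4 = 3/4
(Q ∨ (R → Q)) ↔ (P ∨ Q) = 1 ↔ 3/4 = 3/4
(((P → R) ↔ ¬(R → R)) ∨ (¬¬P ∧ Q)) → ((Q ∨ (R → Q)) ↔ (P ∨ Q)) = 3/4 → 3/4 = 1
(((¬P ∨ ¬Q) ∨ (¬R → ¬P)) ∧ ((R ↔ (Q → R)) → ¬(P → P))) ∨ ((((P → R) ↔ ¬(R → R)) ∨ (¬¬P ∧ Q)) → ((Q ∨ (R → Q)) ↔ (P ∨ Q))) = 0 ∨ 1 = 1
¬¬((((R ∧ R) ∧ R) ∨ (Q → Q)) ↔ ¬(Q → (P ∨ R))) → ((((¬P ∨ ¬Q) ∨ (¬R → ¬P)) ∧ ((R ↔ (Q → R)) → ¬(P → P))) ∨ ((((P → R) ↔ ¬(R → R)) ∨ (¬¬P ∧ Q)) → ((Q ∨ (R → Q)) ↔ (P ∨ Q)))) = 0 → 1 = 1

1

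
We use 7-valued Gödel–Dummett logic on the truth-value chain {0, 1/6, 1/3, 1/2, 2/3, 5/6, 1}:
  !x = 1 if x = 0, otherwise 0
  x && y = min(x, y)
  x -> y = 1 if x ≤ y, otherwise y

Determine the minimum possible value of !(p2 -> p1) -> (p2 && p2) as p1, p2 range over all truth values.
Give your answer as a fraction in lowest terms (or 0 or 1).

1/6

Take p1 = 0, p2 = 1/6:
p2 -> p1 = 1/6 -> 0 = 0
!(p2 -> p1) = !0 = 1
p2 && p2 = 1/6 && 1/6 = 1/6
!(p2 -> p1) -> (p2 && p2) = 1 -> 1/6 = 1/6
No assignment yields a value below 1/6, so this is the minimum.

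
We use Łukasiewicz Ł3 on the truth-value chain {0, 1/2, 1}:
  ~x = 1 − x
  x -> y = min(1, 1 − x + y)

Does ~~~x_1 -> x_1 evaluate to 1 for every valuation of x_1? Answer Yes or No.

Counterexample: take x_1 = 0.
~x_1 = ~0 = 1
~~x_1 = ~1 = 0
~~~x_1 = ~0 = 1
~~~x_1 -> x_1 = 1 -> 0 = 0
This gives 0 ≠ 1.

No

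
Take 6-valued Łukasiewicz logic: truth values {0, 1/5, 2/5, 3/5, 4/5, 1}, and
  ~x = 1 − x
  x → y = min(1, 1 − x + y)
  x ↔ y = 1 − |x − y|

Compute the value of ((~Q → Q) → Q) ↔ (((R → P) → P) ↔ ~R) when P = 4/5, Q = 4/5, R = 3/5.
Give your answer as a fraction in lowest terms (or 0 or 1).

4/5

~Q = ~4/5 = 1/5
~Q → Q = 1/5 → 4/5 = 1
(~Q → Q) → Q = 1 → 4/5 = 4/5
R → P = 3/5 → 4/5 = 1
(R → P) → P = 1 → 4/5 = 4/5
~R = ~3/5 = 2/5
((R → P) → P) ↔ ~R = 4/5 ↔ 2/5 = 3/5
((~Q → Q) → Q) ↔ (((R → P) → P) ↔ ~R) = 4/5 ↔ 3/5 = 4/5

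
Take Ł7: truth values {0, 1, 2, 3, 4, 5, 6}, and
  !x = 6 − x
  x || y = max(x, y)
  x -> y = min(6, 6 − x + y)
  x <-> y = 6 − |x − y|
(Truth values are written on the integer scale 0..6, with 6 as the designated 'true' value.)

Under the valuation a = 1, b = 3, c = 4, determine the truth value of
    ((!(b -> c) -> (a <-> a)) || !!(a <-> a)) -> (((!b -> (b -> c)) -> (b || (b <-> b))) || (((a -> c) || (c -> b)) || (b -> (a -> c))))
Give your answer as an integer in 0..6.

b -> c = 3 -> 4 = 6
!(b -> c) = !6 = 0
a <-> a = 1 <-> 1 = 6
!(b -> c) -> (a <-> a) = 0 -> 6 = 6
a <-> a = 1 <-> 1 = 6
!(a <-> a) = !6 = 0
!!(a <-> a) = !0 = 6
(!(b -> c) -> (a <-> a)) || !!(a <-> a) = 6 || 6 = 6
!b = !3 = 3
b -> c = 3 -> 4 = 6
!b -> (b -> c) = 3 -> 6 = 6
b <-> b = 3 <-> 3 = 6
b || (b <-> b) = 3 || 6 = 6
(!b -> (b -> c)) -> (b || (b <-> b)) = 6 -> 6 = 6
a -> c = 1 -> 4 = 6
c -> b = 4 -> 3 = 5
(a -> c) || (c -> b) = 6 || 5 = 6
a -> c = 1 -> 4 = 6
b -> (a -> c) = 3 -> 6 = 6
((a -> c) || (c -> b)) || (b -> (a -> c)) = 6 || 6 = 6
((!b -> (b -> c)) -> (b || (b <-> b))) || (((a -> c) || (c -> b)) || (b -> (a -> c))) = 6 || 6 = 6
((!(b -> c) -> (a <-> a)) || !!(a <-> a)) -> (((!b -> (b -> c)) -> (b || (b <-> b))) || (((a -> c) || (c -> b)) || (b -> (a -> c)))) = 6 -> 6 = 6

6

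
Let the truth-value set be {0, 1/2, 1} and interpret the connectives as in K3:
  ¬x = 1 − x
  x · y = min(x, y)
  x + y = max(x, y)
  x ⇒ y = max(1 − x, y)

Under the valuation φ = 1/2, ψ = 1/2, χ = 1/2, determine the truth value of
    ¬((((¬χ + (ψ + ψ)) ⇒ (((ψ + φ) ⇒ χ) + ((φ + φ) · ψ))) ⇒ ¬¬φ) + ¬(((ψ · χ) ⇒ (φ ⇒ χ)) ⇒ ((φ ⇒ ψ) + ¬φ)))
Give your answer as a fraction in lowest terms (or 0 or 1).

¬χ = ¬1/2 = 1/2
ψ + ψ = 1/2 + 1/2 = 1/2
¬χ + (ψ + ψ) = 1/2 + 1/2 = 1/2
ψ + φ = 1/2 + 1/2 = 1/2
(ψ + φ) ⇒ χ = 1/2 ⇒ 1/2 = 1/2
φ + φ = 1/2 + 1/2 = 1/2
(φ + φ) · ψ = 1/2 · 1/2 = 1/2
((ψ + φ) ⇒ χ) + ((φ + φ) · ψ) = 1/2 + 1/2 = 1/2
(¬χ + (ψ + ψ)) ⇒ (((ψ + φ) ⇒ χ) + ((φ + φ) · ψ)) = 1/2 ⇒ 1/2 = 1/2
¬φ = ¬1/2 = 1/2
¬¬φ = ¬1/2 = 1/2
((¬χ + (ψ + ψ)) ⇒ (((ψ + φ) ⇒ χ) + ((φ + φ) · ψ))) ⇒ ¬¬φ = 1/2 ⇒ 1/2 = 1/2
ψ · χ = 1/2 · 1/2 = 1/2
φ ⇒ χ = 1/2 ⇒ 1/2 = 1/2
(ψ · χ) ⇒ (φ ⇒ χ) = 1/2 ⇒ 1/2 = 1/2
φ ⇒ ψ = 1/2 ⇒ 1/2 = 1/2
¬φ = ¬1/2 = 1/2
(φ ⇒ ψ) + ¬φ = 1/2 + 1/2 = 1/2
((ψ · χ) ⇒ (φ ⇒ χ)) ⇒ ((φ ⇒ ψ) + ¬φ) = 1/2 ⇒ 1/2 = 1/2
¬(((ψ · χ) ⇒ (φ ⇒ χ)) ⇒ ((φ ⇒ ψ) + ¬φ)) = ¬1/2 = 1/2
(((¬χ + (ψ + ψ)) ⇒ (((ψ + φ) ⇒ χ) + ((φ + φ) · ψ))) ⇒ ¬¬φ) + ¬(((ψ · χ) ⇒ (φ ⇒ χ)) ⇒ ((φ ⇒ ψ) + ¬φ)) = 1/2 + 1/2 = 1/2
¬((((¬χ + (ψ + ψ)) ⇒ (((ψ + φ) ⇒ χ) + ((φ + φ) · ψ))) ⇒ ¬¬φ) + ¬(((ψ · χ) ⇒ (φ ⇒ χ)) ⇒ ((φ ⇒ ψ) + ¬φ))) = ¬1/2 = 1/2

1/2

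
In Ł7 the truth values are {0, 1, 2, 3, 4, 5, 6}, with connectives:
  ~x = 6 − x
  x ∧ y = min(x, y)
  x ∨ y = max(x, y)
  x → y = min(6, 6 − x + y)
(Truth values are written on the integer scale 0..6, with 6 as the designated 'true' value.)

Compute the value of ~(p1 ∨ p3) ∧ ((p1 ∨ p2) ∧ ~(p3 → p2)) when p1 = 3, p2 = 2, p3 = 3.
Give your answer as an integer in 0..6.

p1 ∨ p3 = 3 ∨ 3 = 3
~(p1 ∨ p3) = ~3 = 3
p1 ∨ p2 = 3 ∨ 2 = 3
p3 → p2 = 3 → 2 = 5
~(p3 → p2) = ~5 = 1
(p1 ∨ p2) ∧ ~(p3 → p2) = 3 ∧ 1 = 1
~(p1 ∨ p3) ∧ ((p1 ∨ p2) ∧ ~(p3 → p2)) = 3 ∧ 1 = 1

1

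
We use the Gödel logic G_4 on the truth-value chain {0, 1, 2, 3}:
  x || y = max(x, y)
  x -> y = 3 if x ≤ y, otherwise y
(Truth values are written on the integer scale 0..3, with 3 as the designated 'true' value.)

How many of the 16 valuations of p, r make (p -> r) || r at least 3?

p = 0, r = 0 ↦ 3  ≥
p = 0, r = 1 ↦ 3  ≥
p = 0, r = 2 ↦ 3  ≥
p = 0, r = 3 ↦ 3  ≥
p = 1, r = 0 ↦ 0  <
p = 1, r = 1 ↦ 3  ≥
p = 1, r = 2 ↦ 3  ≥
p = 1, r = 3 ↦ 3  ≥
p = 2, r = 0 ↦ 0  <
p = 2, r = 1 ↦ 1  <
p = 2, r = 2 ↦ 3  ≥
p = 2, r = 3 ↦ 3  ≥
p = 3, r = 0 ↦ 0  <
p = 3, r = 1 ↦ 1  <
p = 3, r = 2 ↦ 2  <
p = 3, r = 3 ↦ 3  ≥
So 10 of the 16 assignments meet the threshold.

10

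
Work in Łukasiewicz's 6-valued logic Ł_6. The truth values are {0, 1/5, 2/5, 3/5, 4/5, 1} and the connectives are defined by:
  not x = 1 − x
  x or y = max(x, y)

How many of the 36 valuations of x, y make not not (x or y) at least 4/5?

20

value 1: 11 assignments (counts)
value 4/5: 9 assignments (counts)
value 3/5: 7 assignments
value 2/5: 5 assignments
value 1/5: 3 assignments
value 0: 1 assignment
So 20 of the 36 assignments meet the threshold.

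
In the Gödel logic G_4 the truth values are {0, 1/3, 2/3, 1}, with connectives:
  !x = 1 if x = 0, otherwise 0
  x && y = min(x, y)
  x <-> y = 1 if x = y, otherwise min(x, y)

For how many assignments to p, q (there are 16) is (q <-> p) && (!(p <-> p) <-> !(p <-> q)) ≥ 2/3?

p = 0, q = 0 ↦ 1  ≥
p = 0, q = 1/3 ↦ 0  <
p = 0, q = 2/3 ↦ 0  <
p = 0, q = 1 ↦ 0  <
p = 1/3, q = 0 ↦ 0  <
p = 1/3, q = 1/3 ↦ 1  ≥
p = 1/3, q = 2/3 ↦ 1/3  <
p = 1/3, q = 1 ↦ 1/3  <
p = 2/3, q = 0 ↦ 0  <
p = 2/3, q = 1/3 ↦ 1/3  <
p = 2/3, q = 2/3 ↦ 1  ≥
p = 2/3, q = 1 ↦ 2/3  ≥
p = 1, q = 0 ↦ 0  <
p = 1, q = 1/3 ↦ 1/3  <
p = 1, q = 2/3 ↦ 2/3  ≥
p = 1, q = 1 ↦ 1  ≥
So 6 of the 16 assignments meet the threshold.

6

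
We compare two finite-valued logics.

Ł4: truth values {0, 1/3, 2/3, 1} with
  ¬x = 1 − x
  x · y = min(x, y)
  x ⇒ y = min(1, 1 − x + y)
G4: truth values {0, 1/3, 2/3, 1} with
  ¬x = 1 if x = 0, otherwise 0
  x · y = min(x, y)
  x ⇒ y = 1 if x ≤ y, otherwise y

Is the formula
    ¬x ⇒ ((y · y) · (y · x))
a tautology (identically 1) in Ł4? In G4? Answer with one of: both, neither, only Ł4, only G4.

In Ł4: at x = 0, y = 0 the value is 0 — not a tautology.
In G4: at x = 0, y = 0 the value is 0 — not a tautology.

neither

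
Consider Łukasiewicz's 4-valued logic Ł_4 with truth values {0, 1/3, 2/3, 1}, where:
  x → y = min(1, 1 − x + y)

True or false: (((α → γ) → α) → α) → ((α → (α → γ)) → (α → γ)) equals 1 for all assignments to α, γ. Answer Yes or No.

Yes

α = 0, γ = 0 ↦ 1
α = 0, γ = 1/3 ↦ 1
α = 0, γ = 2/3 ↦ 1
α = 0, γ = 1 ↦ 1
α = 1/3, γ = 0 ↦ 1
α = 1/3, γ = 1/3 ↦ 1
α = 1/3, γ = 2/3 ↦ 1
α = 1/3, γ = 1 ↦ 1
α = 2/3, γ = 0 ↦ 1
α = 2/3, γ = 1/3 ↦ 1
α = 2/3, γ = 2/3 ↦ 1
α = 2/3, γ = 1 ↦ 1
α = 1, γ = 0 ↦ 1
α = 1, γ = 1/3 ↦ 1
α = 1, γ = 2/3 ↦ 1
α = 1, γ = 1 ↦ 1
Every assignment gives a value ≥ 1.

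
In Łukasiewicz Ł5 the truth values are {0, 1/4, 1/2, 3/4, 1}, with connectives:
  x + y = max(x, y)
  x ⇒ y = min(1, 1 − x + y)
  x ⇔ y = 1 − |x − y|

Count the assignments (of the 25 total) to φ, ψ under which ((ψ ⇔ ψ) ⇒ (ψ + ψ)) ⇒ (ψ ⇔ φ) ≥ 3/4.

21

value 1: 19 assignments (counts)
value 3/4: 2 assignments (counts)
value 1/2: 2 assignments
value 1/4: 1 assignment
value 0: 1 assignment
So 21 of the 25 assignments meet the threshold.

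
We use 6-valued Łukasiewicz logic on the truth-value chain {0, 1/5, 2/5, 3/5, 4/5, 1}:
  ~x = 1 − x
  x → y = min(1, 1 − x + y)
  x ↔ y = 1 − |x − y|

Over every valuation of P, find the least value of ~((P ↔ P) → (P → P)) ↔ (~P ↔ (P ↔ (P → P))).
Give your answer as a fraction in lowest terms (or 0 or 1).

Take P = 2/5:
P ↔ P = 2/5 ↔ 2/5 = 1
P → P = 2/5 → 2/5 = 1
(P ↔ P) → (P → P) = 1 → 1 = 1
~((P ↔ P) → (P → P)) = ~1 = 0
~P = ~2/5 = 3/5
P → P = 2/5 → 2/5 = 1
P ↔ (P → P) = 2/5 ↔ 1 = 2/5
~P ↔ (P ↔ (P → P)) = 3/5 ↔ 2/5 = 4/5
~((P ↔ P) → (P → P)) ↔ (~P ↔ (P ↔ (P → P))) = 0 ↔ 4/5 = 1/5
No assignment yields a value below 1/5, so this is the minimum.

1/5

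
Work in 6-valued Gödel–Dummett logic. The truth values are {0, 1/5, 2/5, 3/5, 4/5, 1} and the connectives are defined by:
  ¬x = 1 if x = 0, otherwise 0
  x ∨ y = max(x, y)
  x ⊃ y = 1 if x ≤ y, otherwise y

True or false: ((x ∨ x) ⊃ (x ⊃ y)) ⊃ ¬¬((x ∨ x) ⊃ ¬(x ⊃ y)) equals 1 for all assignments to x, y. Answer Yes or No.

No

Counterexample: take x = 1/5, y = 1/5.
x ∨ x = 1/5 ∨ 1/5 = 1/5
x ⊃ y = 1/5 ⊃ 1/5 = 1
(x ∨ x) ⊃ (x ⊃ y) = 1/5 ⊃ 1 = 1
x ∨ x = 1/5 ∨ 1/5 = 1/5
x ⊃ y = 1/5 ⊃ 1/5 = 1
¬(x ⊃ y) = ¬1 = 0
(x ∨ x) ⊃ ¬(x ⊃ y) = 1/5 ⊃ 0 = 0
¬((x ∨ x) ⊃ ¬(x ⊃ y)) = ¬0 = 1
¬¬((x ∨ x) ⊃ ¬(x ⊃ y)) = ¬1 = 0
((x ∨ x) ⊃ (x ⊃ y)) ⊃ ¬¬((x ∨ x) ⊃ ¬(x ⊃ y)) = 1 ⊃ 0 = 0
This gives 0 ≠ 1.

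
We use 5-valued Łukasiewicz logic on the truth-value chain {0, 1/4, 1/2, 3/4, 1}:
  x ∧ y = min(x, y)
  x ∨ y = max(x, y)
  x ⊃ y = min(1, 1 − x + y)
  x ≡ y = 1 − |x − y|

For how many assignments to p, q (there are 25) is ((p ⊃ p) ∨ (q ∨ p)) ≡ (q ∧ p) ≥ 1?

value 1: 1 assignment (counts)
value 3/4: 3 assignments
value 1/2: 5 assignments
value 1/4: 7 assignments
value 0: 9 assignments
So 1 of the 25 assignments meets the threshold.

1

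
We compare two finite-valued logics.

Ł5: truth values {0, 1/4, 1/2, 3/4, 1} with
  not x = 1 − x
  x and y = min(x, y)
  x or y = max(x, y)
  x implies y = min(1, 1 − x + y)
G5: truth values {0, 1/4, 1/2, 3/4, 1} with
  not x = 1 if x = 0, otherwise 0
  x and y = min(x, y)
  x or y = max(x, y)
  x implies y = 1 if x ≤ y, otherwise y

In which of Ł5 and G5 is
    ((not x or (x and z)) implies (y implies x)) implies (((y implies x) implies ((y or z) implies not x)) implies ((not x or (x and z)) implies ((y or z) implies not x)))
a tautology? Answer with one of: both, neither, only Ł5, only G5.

In Ł5: every assignment gives 1 — tautology.
In G5: every assignment gives 1 — tautology.

both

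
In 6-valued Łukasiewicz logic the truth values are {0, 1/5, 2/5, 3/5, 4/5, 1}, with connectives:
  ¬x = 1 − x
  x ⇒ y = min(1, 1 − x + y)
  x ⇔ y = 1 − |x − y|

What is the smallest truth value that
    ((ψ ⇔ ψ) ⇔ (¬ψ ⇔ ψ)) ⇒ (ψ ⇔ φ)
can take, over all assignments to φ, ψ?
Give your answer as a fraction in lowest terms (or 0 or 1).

Take φ = 0, ψ = 3/5:
ψ ⇔ ψ = 3/5 ⇔ 3/5 = 1
¬ψ = ¬3/5 = 2/5
¬ψ ⇔ ψ = 2/5 ⇔ 3/5 = 4/5
(ψ ⇔ ψ) ⇔ (¬ψ ⇔ ψ) = 1 ⇔ 4/5 = 4/5
ψ ⇔ φ = 3/5 ⇔ 0 = 2/5
((ψ ⇔ ψ) ⇔ (¬ψ ⇔ ψ)) ⇒ (ψ ⇔ φ) = 4/5 ⇒ 2/5 = 3/5
No assignment yields a value below 3/5, so this is the minimum.

3/5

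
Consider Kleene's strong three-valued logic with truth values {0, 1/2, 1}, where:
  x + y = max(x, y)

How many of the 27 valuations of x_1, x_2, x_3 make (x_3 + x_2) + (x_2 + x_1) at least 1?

value 1: 19 assignments (counts)
value 1/2: 7 assignments
value 0: 1 assignment
So 19 of the 27 assignments meet the threshold.

19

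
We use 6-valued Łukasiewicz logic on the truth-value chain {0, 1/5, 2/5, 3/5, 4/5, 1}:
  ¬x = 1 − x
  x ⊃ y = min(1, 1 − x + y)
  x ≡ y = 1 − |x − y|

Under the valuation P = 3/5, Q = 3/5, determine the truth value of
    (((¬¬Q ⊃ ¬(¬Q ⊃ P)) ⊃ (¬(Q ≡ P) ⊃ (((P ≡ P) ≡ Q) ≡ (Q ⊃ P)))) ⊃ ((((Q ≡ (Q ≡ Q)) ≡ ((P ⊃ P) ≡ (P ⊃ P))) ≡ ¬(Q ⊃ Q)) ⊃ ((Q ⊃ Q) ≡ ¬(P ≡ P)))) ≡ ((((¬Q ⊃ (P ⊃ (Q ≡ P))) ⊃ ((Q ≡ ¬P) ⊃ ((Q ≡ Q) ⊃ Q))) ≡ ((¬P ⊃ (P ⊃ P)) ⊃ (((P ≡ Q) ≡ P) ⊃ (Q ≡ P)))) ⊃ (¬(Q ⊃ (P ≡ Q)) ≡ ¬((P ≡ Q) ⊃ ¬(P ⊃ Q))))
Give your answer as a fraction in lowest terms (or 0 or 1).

3/5

¬Q = ¬3/5 = 2/5
¬¬Q = ¬2/5 = 3/5
¬Q = ¬3/5 = 2/5
¬Q ⊃ P = 2/5 ⊃ 3/5 = 1
¬(¬Q ⊃ P) = ¬1 = 0
¬¬Q ⊃ ¬(¬Q ⊃ P) = 3/5 ⊃ 0 = 2/5
Q ≡ P = 3/5 ≡ 3/5 = 1
¬(Q ≡ P) = ¬1 = 0
P ≡ P = 3/5 ≡ 3/5 = 1
(P ≡ P) ≡ Q = 1 ≡ 3/5 = 3/5
Q ⊃ P = 3/5 ⊃ 3/5 = 1
((P ≡ P) ≡ Q) ≡ (Q ⊃ P) = 3/5 ≡ 1 = 3/5
¬(Q ≡ P) ⊃ (((P ≡ P) ≡ Q) ≡ (Q ⊃ P)) = 0 ⊃ 3/5 = 1
(¬¬Q ⊃ ¬(¬Q ⊃ P)) ⊃ (¬(Q ≡ P) ⊃ (((P ≡ P) ≡ Q) ≡ (Q ⊃ P))) = 2/5 ⊃ 1 = 1
Q ≡ Q = 3/5 ≡ 3/5 = 1
Q ≡ (Q ≡ Q) = 3/5 ≡ 1 = 3/5
P ⊃ P = 3/5 ⊃ 3/5 = 1
P ⊃ P = 3/5 ⊃ 3/5 = 1
(P ⊃ P) ≡ (P ⊃ P) = 1 ≡ 1 = 1
(Q ≡ (Q ≡ Q)) ≡ ((P ⊃ P) ≡ (P ⊃ P)) = 3/5 ≡ 1 = 3/5
Q ⊃ Q = 3/5 ⊃ 3/5 = 1
¬(Q ⊃ Q) = ¬1 = 0
((Q ≡ (Q ≡ Q)) ≡ ((P ⊃ P) ≡ (P ⊃ P))) ≡ ¬(Q ⊃ Q) = 3/5 ≡ 0 = 2/5
Q ⊃ Q = 3/5 ⊃ 3/5 = 1
P ≡ P = 3/5 ≡ 3/5 = 1
¬(P ≡ P) = ¬1 = 0
(Q ⊃ Q) ≡ ¬(P ≡ P) = 1 ≡ 0 = 0
(((Q ≡ (Q ≡ Q)) ≡ ((P ⊃ P) ≡ (P ⊃ P))) ≡ ¬(Q ⊃ Q)) ⊃ ((Q ⊃ Q) ≡ ¬(P ≡ P)) = 2/5 ⊃ 0 = 3/5
((¬¬Q ⊃ ¬(¬Q ⊃ P)) ⊃ (¬(Q ≡ P) ⊃ (((P ≡ P) ≡ Q) ≡ (Q ⊃ P)))) ⊃ ((((Q ≡ (Q ≡ Q)) ≡ ((P ⊃ P) ≡ (P ⊃ P))) ≡ ¬(Q ⊃ Q)) ⊃ ((Q ⊃ Q) ≡ ¬(P ≡ P))) = 1 ⊃ 3/5 = 3/5
¬Q = ¬3/5 = 2/5
Q ≡ P = 3/5 ≡ 3/5 = 1
P ⊃ (Q ≡ P) = 3/5 ⊃ 1 = 1
¬Q ⊃ (P ⊃ (Q ≡ P)) = 2/5 ⊃ 1 = 1
¬P = ¬3/5 = 2/5
Q ≡ ¬P = 3/5 ≡ 2/5 = 4/5
Q ≡ Q = 3/5 ≡ 3/5 = 1
(Q ≡ Q) ⊃ Q = 1 ⊃ 3/5 = 3/5
(Q ≡ ¬P) ⊃ ((Q ≡ Q) ⊃ Q) = 4/5 ⊃ 3/5 = 4/5
(¬Q ⊃ (P ⊃ (Q ≡ P))) ⊃ ((Q ≡ ¬P) ⊃ ((Q ≡ Q) ⊃ Q)) = 1 ⊃ 4/5 = 4/5
¬P = ¬3/5 = 2/5
P ⊃ P = 3/5 ⊃ 3/5 = 1
¬P ⊃ (P ⊃ P) = 2/5 ⊃ 1 = 1
P ≡ Q = 3/5 ≡ 3/5 = 1
(P ≡ Q) ≡ P = 1 ≡ 3/5 = 3/5
Q ≡ P = 3/5 ≡ 3/5 = 1
((P ≡ Q) ≡ P) ⊃ (Q ≡ P) = 3/5 ⊃ 1 = 1
(¬P ⊃ (P ⊃ P)) ⊃ (((P ≡ Q) ≡ P) ⊃ (Q ≡ P)) = 1 ⊃ 1 = 1
((¬Q ⊃ (P ⊃ (Q ≡ P))) ⊃ ((Q ≡ ¬P) ⊃ ((Q ≡ Q) ⊃ Q))) ≡ ((¬P ⊃ (P ⊃ P)) ⊃ (((P ≡ Q) ≡ P) ⊃ (Q ≡ P))) = 4/5 ≡ 1 = 4/5
P ≡ Q = 3/5 ≡ 3/5 = 1
Q ⊃ (P ≡ Q) = 3/5 ⊃ 1 = 1
¬(Q ⊃ (P ≡ Q)) = ¬1 = 0
P ≡ Q = 3/5 ≡ 3/5 = 1
P ⊃ Q = 3/5 ⊃ 3/5 = 1
¬(P ⊃ Q) = ¬1 = 0
(P ≡ Q) ⊃ ¬(P ⊃ Q) = 1 ⊃ 0 = 0
¬((P ≡ Q) ⊃ ¬(P ⊃ Q)) = ¬0 = 1
¬(Q ⊃ (P ≡ Q)) ≡ ¬((P ≡ Q) ⊃ ¬(P ⊃ Q)) = 0 ≡ 1 = 0
(((¬Q ⊃ (P ⊃ (Q ≡ P))) ⊃ ((Q ≡ ¬P) ⊃ ((Q ≡ Q) ⊃ Q))) ≡ ((¬P ⊃ (P ⊃ P)) ⊃ (((P ≡ Q) ≡ P) ⊃ (Q ≡ P)))) ⊃ (¬(Q ⊃ (P ≡ Q)) ≡ ¬((P ≡ Q) ⊃ ¬(P ⊃ Q))) = 4/5 ⊃ 0 = 1/5
(((¬¬Q ⊃ ¬(¬Q ⊃ P)) ⊃ (¬(Q ≡ P) ⊃ (((P ≡ P) ≡ Q) ≡ (Q ⊃ P)))) ⊃ ((((Q ≡ (Q ≡ Q)) ≡ ((P ⊃ P) ≡ (P ⊃ P))) ≡ ¬(Q ⊃ Q)) ⊃ ((Q ⊃ Q) ≡ ¬(P ≡ P)))) ≡ ((((¬Q ⊃ (P ⊃ (Q ≡ P))) ⊃ ((Q ≡ ¬P) ⊃ ((Q ≡ Q) ⊃ Q))) ≡ ((¬P ⊃ (P ⊃ P)) ⊃ (((P ≡ Q) ≡ P) ⊃ (Q ≡ P)))) ⊃ (¬(Q ⊃ (P ≡ Q)) ≡ ¬((P ≡ Q) ⊃ ¬(P ⊃ Q)))) = 3/5 ≡ 1/5 = 3/5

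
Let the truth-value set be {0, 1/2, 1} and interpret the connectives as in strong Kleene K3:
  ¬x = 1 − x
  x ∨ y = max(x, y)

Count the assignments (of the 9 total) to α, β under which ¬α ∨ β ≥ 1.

α = 0, β = 0 ↦ 1  ≥
α = 0, β = 1/2 ↦ 1  ≥
α = 0, β = 1 ↦ 1  ≥
α = 1/2, β = 0 ↦ 1/2  <
α = 1/2, β = 1/2 ↦ 1/2  <
α = 1/2, β = 1 ↦ 1  ≥
α = 1, β = 0 ↦ 0  <
α = 1, β = 1/2 ↦ 1/2  <
α = 1, β = 1 ↦ 1  ≥
So 5 of the 9 assignments meet the threshold.

5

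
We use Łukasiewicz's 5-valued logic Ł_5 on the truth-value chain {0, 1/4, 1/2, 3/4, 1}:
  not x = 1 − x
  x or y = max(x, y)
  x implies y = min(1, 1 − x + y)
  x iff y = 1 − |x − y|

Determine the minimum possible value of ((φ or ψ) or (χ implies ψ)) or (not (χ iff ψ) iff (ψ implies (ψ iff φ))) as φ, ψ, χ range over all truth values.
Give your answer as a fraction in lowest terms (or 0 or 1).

1/2

Take φ = 0, ψ = 0, χ = 1/2:
φ or ψ = 0 or 0 = 0
χ implies ψ = 1/2 implies 0 = 1/2
(φ or ψ) or (χ implies ψ) = 0 or 1/2 = 1/2
χ iff ψ = 1/2 iff 0 = 1/2
not (χ iff ψ) = not 1/2 = 1/2
ψ iff φ = 0 iff 0 = 1
ψ implies (ψ iff φ) = 0 implies 1 = 1
not (χ iff ψ) iff (ψ implies (ψ iff φ)) = 1/2 iff 1 = 1/2
((φ or ψ) or (χ implies ψ)) or (not (χ iff ψ) iff (ψ implies (ψ iff φ))) = 1/2 or 1/2 = 1/2
No assignment yields a value below 1/2, so this is the minimum.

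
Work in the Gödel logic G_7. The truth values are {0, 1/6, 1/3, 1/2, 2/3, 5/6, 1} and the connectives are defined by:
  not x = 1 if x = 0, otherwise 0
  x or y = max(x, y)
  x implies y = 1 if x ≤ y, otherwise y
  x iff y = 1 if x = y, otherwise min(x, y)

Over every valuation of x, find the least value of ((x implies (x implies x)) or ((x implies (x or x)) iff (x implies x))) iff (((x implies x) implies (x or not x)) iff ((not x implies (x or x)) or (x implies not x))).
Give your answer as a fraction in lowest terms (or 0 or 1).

1/6

Take x = 1/6:
x implies x = 1/6 implies 1/6 = 1
x implies (x implies x) = 1/6 implies 1 = 1
x or x = 1/6 or 1/6 = 1/6
x implies (x or x) = 1/6 implies 1/6 = 1
x implies x = 1/6 implies 1/6 = 1
(x implies (x or x)) iff (x implies x) = 1 iff 1 = 1
(x implies (x implies x)) or ((x implies (x or x)) iff (x implies x)) = 1 or 1 = 1
x implies x = 1/6 implies 1/6 = 1
not x = not 1/6 = 0
x or not x = 1/6 or 0 = 1/6
(x implies x) implies (x or not x) = 1 implies 1/6 = 1/6
not x = not 1/6 = 0
x or x = 1/6 or 1/6 = 1/6
not x implies (x or x) = 0 implies 1/6 = 1
not x = not 1/6 = 0
x implies not x = 1/6 implies 0 = 0
(not x implies (x or x)) or (x implies not x) = 1 or 0 = 1
((x implies x) implies (x or not x)) iff ((not x implies (x or x)) or (x implies not x)) = 1/6 iff 1 = 1/6
((x implies (x implies x)) or ((x implies (x or x)) iff (x implies x))) iff (((x implies x) implies (x or not x)) iff ((not x implies (x or x)) or (x implies not x))) = 1 iff 1/6 = 1/6
No assignment yields a value below 1/6, so this is the minimum.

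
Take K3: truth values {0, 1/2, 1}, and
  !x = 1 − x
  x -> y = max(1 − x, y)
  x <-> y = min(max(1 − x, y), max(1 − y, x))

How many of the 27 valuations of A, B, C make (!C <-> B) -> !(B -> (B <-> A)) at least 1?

8

value 1: 8 assignments (counts)
value 1/2: 15 assignments
value 0: 4 assignments
So 8 of the 27 assignments meet the threshold.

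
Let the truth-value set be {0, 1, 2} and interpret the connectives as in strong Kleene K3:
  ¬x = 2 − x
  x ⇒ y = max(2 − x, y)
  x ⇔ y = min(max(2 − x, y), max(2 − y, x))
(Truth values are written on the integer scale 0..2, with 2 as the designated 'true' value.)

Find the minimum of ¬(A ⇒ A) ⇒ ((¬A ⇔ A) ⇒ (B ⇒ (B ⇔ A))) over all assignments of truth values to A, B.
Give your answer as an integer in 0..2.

1

Take A = 1, B = 1:
A ⇒ A = 1 ⇒ 1 = 1
¬(A ⇒ A) = ¬1 = 1
¬A = ¬1 = 1
¬A ⇔ A = 1 ⇔ 1 = 1
B ⇔ A = 1 ⇔ 1 = 1
B ⇒ (B ⇔ A) = 1 ⇒ 1 = 1
(¬A ⇔ A) ⇒ (B ⇒ (B ⇔ A)) = 1 ⇒ 1 = 1
¬(A ⇒ A) ⇒ ((¬A ⇔ A) ⇒ (B ⇒ (B ⇔ A))) = 1 ⇒ 1 = 1
No assignment yields a value below 1, so this is the minimum.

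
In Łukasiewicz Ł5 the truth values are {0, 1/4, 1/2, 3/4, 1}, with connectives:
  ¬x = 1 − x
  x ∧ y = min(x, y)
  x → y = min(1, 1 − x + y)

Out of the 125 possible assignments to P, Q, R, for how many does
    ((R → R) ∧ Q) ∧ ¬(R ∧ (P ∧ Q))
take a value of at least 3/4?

value 1: 9 assignments (counts)
value 3/4: 23 assignments (counts)
value 1/2: 35 assignments
value 1/4: 32 assignments
value 0: 26 assignments
So 32 of the 125 assignments meet the threshold.

32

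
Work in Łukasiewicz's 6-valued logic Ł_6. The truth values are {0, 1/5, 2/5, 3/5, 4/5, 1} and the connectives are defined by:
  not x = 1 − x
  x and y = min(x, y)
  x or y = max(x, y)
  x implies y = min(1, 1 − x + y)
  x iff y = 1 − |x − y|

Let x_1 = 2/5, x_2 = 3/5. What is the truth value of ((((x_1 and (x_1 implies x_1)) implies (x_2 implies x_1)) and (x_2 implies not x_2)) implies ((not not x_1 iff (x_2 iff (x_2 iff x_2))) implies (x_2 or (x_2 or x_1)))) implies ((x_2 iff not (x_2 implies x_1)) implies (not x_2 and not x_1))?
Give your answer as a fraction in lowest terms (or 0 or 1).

x_1 implies x_1 = 2/5 implies 2/5 = 1
x_1 and (x_1 implies x_1) = 2/5 and 1 = 2/5
x_2 implies x_1 = 3/5 implies 2/5 = 4/5
(x_1 and (x_1 implies x_1)) implies (x_2 implies x_1) = 2/5 implies 4/5 = 1
not x_2 = not 3/5 = 2/5
x_2 implies not x_2 = 3/5 implies 2/5 = 4/5
((x_1 and (x_1 implies x_1)) implies (x_2 implies x_1)) and (x_2 implies not x_2) = 1 and 4/5 = 4/5
not x_1 = not 2/5 = 3/5
not not x_1 = not 3/5 = 2/5
x_2 iff x_2 = 3/5 iff 3/5 = 1
x_2 iff (x_2 iff x_2) = 3/5 iff 1 = 3/5
not not x_1 iff (x_2 iff (x_2 iff x_2)) = 2/5 iff 3/5 = 4/5
x_2 or x_1 = 3/5 or 2/5 = 3/5
x_2 or (x_2 or x_1) = 3/5 or 3/5 = 3/5
(not not x_1 iff (x_2 iff (x_2 iff x_2))) implies (x_2 or (x_2 or x_1)) = 4/5 implies 3/5 = 4/5
(((x_1 and (x_1 implies x_1)) implies (x_2 implies x_1)) and (x_2 implies not x_2)) implies ((not not x_1 iff (x_2 iff (x_2 iff x_2))) implies (x_2 or (x_2 or x_1))) = 4/5 implies 4/5 = 1
x_2 implies x_1 = 3/5 implies 2/5 = 4/5
not (x_2 implies x_1) = not 4/5 = 1/5
x_2 iff not (x_2 implies x_1) = 3/5 iff 1/5 = 3/5
not x_2 = not 3/5 = 2/5
not x_1 = not 2/5 = 3/5
not x_2 and not x_1 = 2/5 and 3/5 = 2/5
(x_2 iff not (x_2 implies x_1)) implies (not x_2 and not x_1) = 3/5 implies 2/5 = 4/5
((((x_1 and (x_1 implies x_1)) implies (x_2 implies x_1)) and (x_2 implies not x_2)) implies ((not not x_1 iff (x_2 iff (x_2 iff x_2))) implies (x_2 or (x_2 or x_1)))) implies ((x_2 iff not (x_2 implies x_1)) implies (not x_2 and not x_1)) = 1 implies 4/5 = 4/5

4/5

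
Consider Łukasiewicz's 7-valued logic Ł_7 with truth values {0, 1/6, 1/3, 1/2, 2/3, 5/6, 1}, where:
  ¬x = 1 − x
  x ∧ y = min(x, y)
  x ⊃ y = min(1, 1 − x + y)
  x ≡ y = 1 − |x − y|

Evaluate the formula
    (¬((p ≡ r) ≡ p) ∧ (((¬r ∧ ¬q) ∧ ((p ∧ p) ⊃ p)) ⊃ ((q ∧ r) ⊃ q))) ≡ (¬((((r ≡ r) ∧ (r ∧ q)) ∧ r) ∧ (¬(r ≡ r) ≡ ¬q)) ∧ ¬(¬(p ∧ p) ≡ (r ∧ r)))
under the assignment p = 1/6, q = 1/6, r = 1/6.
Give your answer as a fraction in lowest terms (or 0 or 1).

5/6

p ≡ r = 1/6 ≡ 1/6 = 1
(p ≡ r) ≡ p = 1 ≡ 1/6 = 1/6
¬((p ≡ r) ≡ p) = ¬1/6 = 5/6
¬r = ¬1/6 = 5/6
¬q = ¬1/6 = 5/6
¬r ∧ ¬q = 5/6 ∧ 5/6 = 5/6
p ∧ p = 1/6 ∧ 1/6 = 1/6
(p ∧ p) ⊃ p = 1/6 ⊃ 1/6 = 1
(¬r ∧ ¬q) ∧ ((p ∧ p) ⊃ p) = 5/6 ∧ 1 = 5/6
q ∧ r = 1/6 ∧ 1/6 = 1/6
(q ∧ r) ⊃ q = 1/6 ⊃ 1/6 = 1
((¬r ∧ ¬q) ∧ ((p ∧ p) ⊃ p)) ⊃ ((q ∧ r) ⊃ q) = 5/6 ⊃ 1 = 1
¬((p ≡ r) ≡ p) ∧ (((¬r ∧ ¬q) ∧ ((p ∧ p) ⊃ p)) ⊃ ((q ∧ r) ⊃ q)) = 5/6 ∧ 1 = 5/6
r ≡ r = 1/6 ≡ 1/6 = 1
r ∧ q = 1/6 ∧ 1/6 = 1/6
(r ≡ r) ∧ (r ∧ q) = 1 ∧ 1/6 = 1/6
((r ≡ r) ∧ (r ∧ q)) ∧ r = 1/6 ∧ 1/6 = 1/6
r ≡ r = 1/6 ≡ 1/6 = 1
¬(r ≡ r) = ¬1 = 0
¬q = ¬1/6 = 5/6
¬(r ≡ r) ≡ ¬q = 0 ≡ 5/6 = 1/6
(((r ≡ r) ∧ (r ∧ q)) ∧ r) ∧ (¬(r ≡ r) ≡ ¬q) = 1/6 ∧ 1/6 = 1/6
¬((((r ≡ r) ∧ (r ∧ q)) ∧ r) ∧ (¬(r ≡ r) ≡ ¬q)) = ¬1/6 = 5/6
p ∧ p = 1/6 ∧ 1/6 = 1/6
¬(p ∧ p) = ¬1/6 = 5/6
r ∧ r = 1/6 ∧ 1/6 = 1/6
¬(p ∧ p) ≡ (r ∧ r) = 5/6 ≡ 1/6 = 1/3
¬(¬(p ∧ p) ≡ (r ∧ r)) = ¬1/3 = 2/3
¬((((r ≡ r) ∧ (r ∧ q)) ∧ r) ∧ (¬(r ≡ r) ≡ ¬q)) ∧ ¬(¬(p ∧ p) ≡ (r ∧ r)) = 5/6 ∧ 2/3 = 2/3
(¬((p ≡ r) ≡ p) ∧ (((¬r ∧ ¬q) ∧ ((p ∧ p) ⊃ p)) ⊃ ((q ∧ r) ⊃ q))) ≡ (¬((((r ≡ r) ∧ (r ∧ q)) ∧ r) ∧ (¬(r ≡ r) ≡ ¬q)) ∧ ¬(¬(p ∧ p) ≡ (r ∧ r))) = 5/6 ≡ 2/3 = 5/6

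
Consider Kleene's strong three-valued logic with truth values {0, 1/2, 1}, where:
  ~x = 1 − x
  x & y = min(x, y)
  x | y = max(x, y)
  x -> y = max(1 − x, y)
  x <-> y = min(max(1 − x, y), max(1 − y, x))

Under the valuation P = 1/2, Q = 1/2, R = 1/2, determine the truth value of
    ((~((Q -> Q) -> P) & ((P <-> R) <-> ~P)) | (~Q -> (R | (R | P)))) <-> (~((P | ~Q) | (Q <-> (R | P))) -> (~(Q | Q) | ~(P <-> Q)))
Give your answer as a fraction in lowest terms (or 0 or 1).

1/2

Q -> Q = 1/2 -> 1/2 = 1/2
(Q -> Q) -> P = 1/2 -> 1/2 = 1/2
~((Q -> Q) -> P) = ~1/2 = 1/2
P <-> R = 1/2 <-> 1/2 = 1/2
~P = ~1/2 = 1/2
(P <-> R) <-> ~P = 1/2 <-> 1/2 = 1/2
~((Q -> Q) -> P) & ((P <-> R) <-> ~P) = 1/2 & 1/2 = 1/2
~Q = ~1/2 = 1/2
R | P = 1/2 | 1/2 = 1/2
R | (R | P) = 1/2 | 1/2 = 1/2
~Q -> (R | (R | P)) = 1/2 -> 1/2 = 1/2
(~((Q -> Q) -> P) & ((P <-> R) <-> ~P)) | (~Q -> (R | (R | P))) = 1/2 | 1/2 = 1/2
~Q = ~1/2 = 1/2
P | ~Q = 1/2 | 1/2 = 1/2
R | P = 1/2 | 1/2 = 1/2
Q <-> (R | P) = 1/2 <-> 1/2 = 1/2
(P | ~Q) | (Q <-> (R | P)) = 1/2 | 1/2 = 1/2
~((P | ~Q) | (Q <-> (R | P))) = ~1/2 = 1/2
Q | Q = 1/2 | 1/2 = 1/2
~(Q | Q) = ~1/2 = 1/2
P <-> Q = 1/2 <-> 1/2 = 1/2
~(P <-> Q) = ~1/2 = 1/2
~(Q | Q) | ~(P <-> Q) = 1/2 | 1/2 = 1/2
~((P | ~Q) | (Q <-> (R | P))) -> (~(Q | Q) | ~(P <-> Q)) = 1/2 -> 1/2 = 1/2
((~((Q -> Q) -> P) & ((P <-> R) <-> ~P)) | (~Q -> (R | (R | P)))) <-> (~((P | ~Q) | (Q <-> (R | P))) -> (~(Q | Q) | ~(P <-> Q))) = 1/2 <-> 1/2 = 1/2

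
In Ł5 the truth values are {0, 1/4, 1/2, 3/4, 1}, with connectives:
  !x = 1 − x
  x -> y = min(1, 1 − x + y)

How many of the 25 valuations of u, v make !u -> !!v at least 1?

value 1: 15 assignments (counts)
value 3/4: 4 assignments
value 1/2: 3 assignments
value 1/4: 2 assignments
value 0: 1 assignment
So 15 of the 25 assignments meet the threshold.

15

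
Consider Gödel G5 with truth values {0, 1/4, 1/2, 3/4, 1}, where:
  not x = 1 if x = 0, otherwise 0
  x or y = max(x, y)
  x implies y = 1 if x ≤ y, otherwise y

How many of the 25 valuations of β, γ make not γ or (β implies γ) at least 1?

value 1: 19 assignments (counts)
value 3/4: 1 assignment
value 1/2: 2 assignments
value 1/4: 3 assignments
So 19 of the 25 assignments meet the threshold.

19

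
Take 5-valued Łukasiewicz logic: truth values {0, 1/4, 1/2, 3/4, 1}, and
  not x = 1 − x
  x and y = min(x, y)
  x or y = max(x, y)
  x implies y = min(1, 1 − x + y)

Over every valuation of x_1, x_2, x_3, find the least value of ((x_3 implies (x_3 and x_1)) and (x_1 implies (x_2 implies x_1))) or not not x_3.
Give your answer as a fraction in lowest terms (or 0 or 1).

1/2

Take x_1 = 0, x_2 = 0, x_3 = 1/2:
x_3 and x_1 = 1/2 and 0 = 0
x_3 implies (x_3 and x_1) = 1/2 implies 0 = 1/2
x_2 implies x_1 = 0 implies 0 = 1
x_1 implies (x_2 implies x_1) = 0 implies 1 = 1
(x_3 implies (x_3 and x_1)) and (x_1 implies (x_2 implies x_1)) = 1/2 and 1 = 1/2
not x_3 = not 1/2 = 1/2
not not x_3 = not 1/2 = 1/2
((x_3 implies (x_3 and x_1)) and (x_1 implies (x_2 implies x_1))) or not not x_3 = 1/2 or 1/2 = 1/2
No assignment yields a value below 1/2, so this is the minimum.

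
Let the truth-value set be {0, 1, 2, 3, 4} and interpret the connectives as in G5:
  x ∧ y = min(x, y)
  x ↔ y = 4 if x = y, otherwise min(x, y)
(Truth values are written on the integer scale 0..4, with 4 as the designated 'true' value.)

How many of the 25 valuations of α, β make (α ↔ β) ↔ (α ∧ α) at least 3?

value 4: 11 assignments (counts)
value 3: 2 assignments (counts)
value 2: 3 assignments
value 1: 4 assignments
value 0: 5 assignments
So 13 of the 25 assignments meet the threshold.

13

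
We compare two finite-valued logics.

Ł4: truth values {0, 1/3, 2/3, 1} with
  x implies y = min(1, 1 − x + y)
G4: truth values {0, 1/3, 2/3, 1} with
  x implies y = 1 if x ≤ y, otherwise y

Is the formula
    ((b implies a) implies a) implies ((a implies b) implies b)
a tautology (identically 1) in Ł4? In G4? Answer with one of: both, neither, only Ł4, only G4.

In Ł4: every assignment gives 1 — tautology.
In G4: at a = 0, b = 1/3 the value is 1/3 — not a tautology.

only Ł4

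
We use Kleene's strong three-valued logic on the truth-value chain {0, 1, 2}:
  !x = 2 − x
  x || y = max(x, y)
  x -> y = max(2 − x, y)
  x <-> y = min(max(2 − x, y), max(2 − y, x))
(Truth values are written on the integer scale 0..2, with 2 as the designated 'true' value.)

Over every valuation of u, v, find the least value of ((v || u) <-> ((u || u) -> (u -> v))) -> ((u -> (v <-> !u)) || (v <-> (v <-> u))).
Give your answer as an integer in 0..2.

1

Take u = 1, v = 0:
v || u = 0 || 1 = 1
u || u = 1 || 1 = 1
u -> v = 1 -> 0 = 1
(u || u) -> (u -> v) = 1 -> 1 = 1
(v || u) <-> ((u || u) -> (u -> v)) = 1 <-> 1 = 1
!u = !1 = 1
v <-> !u = 0 <-> 1 = 1
u -> (v <-> !u) = 1 -> 1 = 1
v <-> u = 0 <-> 1 = 1
v <-> (v <-> u) = 0 <-> 1 = 1
(u -> (v <-> !u)) || (v <-> (v <-> u)) = 1 || 1 = 1
((v || u) <-> ((u || u) -> (u -> v))) -> ((u -> (v <-> !u)) || (v <-> (v <-> u))) = 1 -> 1 = 1
No assignment yields a value below 1, so this is the minimum.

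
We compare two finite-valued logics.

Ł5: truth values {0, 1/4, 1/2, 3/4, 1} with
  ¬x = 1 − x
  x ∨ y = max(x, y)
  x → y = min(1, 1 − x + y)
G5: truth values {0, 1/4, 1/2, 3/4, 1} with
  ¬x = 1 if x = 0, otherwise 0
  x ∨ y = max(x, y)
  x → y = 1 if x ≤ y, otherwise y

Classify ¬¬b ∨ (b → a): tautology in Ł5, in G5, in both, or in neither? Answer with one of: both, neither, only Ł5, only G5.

only G5

In Ł5: at a = 0, b = 1/4 the value is 3/4 — not a tautology.
In G5: every assignment gives 1 — tautology.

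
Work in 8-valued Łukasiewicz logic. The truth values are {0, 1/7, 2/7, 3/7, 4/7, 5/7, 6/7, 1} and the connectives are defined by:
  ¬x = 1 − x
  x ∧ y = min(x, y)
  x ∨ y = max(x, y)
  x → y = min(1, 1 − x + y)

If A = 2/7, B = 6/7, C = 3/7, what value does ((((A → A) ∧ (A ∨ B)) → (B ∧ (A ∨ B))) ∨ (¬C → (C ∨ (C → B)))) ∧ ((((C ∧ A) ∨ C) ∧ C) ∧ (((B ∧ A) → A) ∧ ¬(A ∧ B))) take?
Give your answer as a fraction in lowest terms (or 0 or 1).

3/7

A → A = 2/7 → 2/7 = 1
A ∨ B = 2/7 ∨ 6/7 = 6/7
(A → A) ∧ (A ∨ B) = 1 ∧ 6/7 = 6/7
A ∨ B = 2/7 ∨ 6/7 = 6/7
B ∧ (A ∨ B) = 6/7 ∧ 6/7 = 6/7
((A → A) ∧ (A ∨ B)) → (B ∧ (A ∨ B)) = 6/7 → 6/7 = 1
¬C = ¬3/7 = 4/7
C → B = 3/7 → 6/7 = 1
C ∨ (C → B) = 3/7 ∨ 1 = 1
¬C → (C ∨ (C → B)) = 4/7 → 1 = 1
(((A → A) ∧ (A ∨ B)) → (B ∧ (A ∨ B))) ∨ (¬C → (C ∨ (C → B))) = 1 ∨ 1 = 1
C ∧ A = 3/7 ∧ 2/7 = 2/7
(C ∧ A) ∨ C = 2/7 ∨ 3/7 = 3/7
((C ∧ A) ∨ C) ∧ C = 3/7 ∧ 3/7 = 3/7
B ∧ A = 6/7 ∧ 2/7 = 2/7
(B ∧ A) → A = 2/7 → 2/7 = 1
A ∧ B = 2/7 ∧ 6/7 = 2/7
¬(A ∧ B) = ¬2/7 = 5/7
((B ∧ A) → A) ∧ ¬(A ∧ B) = 1 ∧ 5/7 = 5/7
(((C ∧ A) ∨ C) ∧ C) ∧ (((B ∧ A) → A) ∧ ¬(A ∧ B)) = 3/7 ∧ 5/7 = 3/7
((((A → A) ∧ (A ∨ B)) → (B ∧ (A ∨ B))) ∨ (¬C → (C ∨ (C → B)))) ∧ ((((C ∧ A) ∨ C) ∧ C) ∧ (((B ∧ A) → A) ∧ ¬(A ∧ B))) = 1 ∧ 3/7 = 3/7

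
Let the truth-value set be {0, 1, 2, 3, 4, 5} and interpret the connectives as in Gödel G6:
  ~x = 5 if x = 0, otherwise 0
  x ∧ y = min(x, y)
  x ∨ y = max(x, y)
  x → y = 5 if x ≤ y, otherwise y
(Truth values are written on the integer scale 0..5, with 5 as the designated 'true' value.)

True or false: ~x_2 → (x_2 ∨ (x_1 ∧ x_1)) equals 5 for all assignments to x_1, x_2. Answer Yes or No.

Counterexample: take x_1 = 0, x_2 = 0.
~x_2 = ~0 = 5
x_1 ∧ x_1 = 0 ∧ 0 = 0
x_2 ∨ (x_1 ∧ x_1) = 0 ∨ 0 = 0
~x_2 → (x_2 ∨ (x_1 ∧ x_1)) = 5 → 0 = 0
This gives 0 ≠ 5.

No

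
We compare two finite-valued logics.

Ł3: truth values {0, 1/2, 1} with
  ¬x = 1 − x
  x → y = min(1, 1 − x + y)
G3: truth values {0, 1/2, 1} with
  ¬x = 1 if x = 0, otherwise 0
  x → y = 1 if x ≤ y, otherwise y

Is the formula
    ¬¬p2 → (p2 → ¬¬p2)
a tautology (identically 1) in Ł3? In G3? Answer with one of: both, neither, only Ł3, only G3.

both

In Ł3: every assignment gives 1 — tautology.
In G3: every assignment gives 1 — tautology.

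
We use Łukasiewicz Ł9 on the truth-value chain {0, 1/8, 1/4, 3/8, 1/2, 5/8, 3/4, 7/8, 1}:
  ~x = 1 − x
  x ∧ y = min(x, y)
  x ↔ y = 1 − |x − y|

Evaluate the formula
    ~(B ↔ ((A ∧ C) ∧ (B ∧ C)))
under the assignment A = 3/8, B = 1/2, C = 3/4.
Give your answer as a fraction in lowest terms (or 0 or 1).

A ∧ C = 3/8 ∧ 3/4 = 3/8
B ∧ C = 1/2 ∧ 3/4 = 1/2
(A ∧ C) ∧ (B ∧ C) = 3/8 ∧ 1/2 = 3/8
B ↔ ((A ∧ C) ∧ (B ∧ C)) = 1/2 ↔ 3/8 = 7/8
~(B ↔ ((A ∧ C) ∧ (B ∧ C))) = ~7/8 = 1/8

1/8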